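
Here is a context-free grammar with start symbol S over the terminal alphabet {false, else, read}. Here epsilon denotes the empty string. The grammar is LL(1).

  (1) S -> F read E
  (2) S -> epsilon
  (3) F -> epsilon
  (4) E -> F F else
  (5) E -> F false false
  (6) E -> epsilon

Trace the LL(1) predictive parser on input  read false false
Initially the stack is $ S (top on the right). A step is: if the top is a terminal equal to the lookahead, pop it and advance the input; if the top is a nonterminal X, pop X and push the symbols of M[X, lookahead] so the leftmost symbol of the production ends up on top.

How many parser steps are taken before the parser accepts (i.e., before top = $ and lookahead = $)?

step 1: stack=$ S  input=read false false $  — expand S -> F read E
step 2: stack=$ E read F  input=read false false $  — expand F -> epsilon
step 3: stack=$ E read  input=read false false $  — match read
step 4: stack=$ E  input=false false $  — expand E -> F false false
step 5: stack=$ false false F  input=false false $  — expand F -> epsilon
step 6: stack=$ false false  input=false false $  — match false
step 7: stack=$ false  input=false $  — match false
Accept reached after 7 steps.

7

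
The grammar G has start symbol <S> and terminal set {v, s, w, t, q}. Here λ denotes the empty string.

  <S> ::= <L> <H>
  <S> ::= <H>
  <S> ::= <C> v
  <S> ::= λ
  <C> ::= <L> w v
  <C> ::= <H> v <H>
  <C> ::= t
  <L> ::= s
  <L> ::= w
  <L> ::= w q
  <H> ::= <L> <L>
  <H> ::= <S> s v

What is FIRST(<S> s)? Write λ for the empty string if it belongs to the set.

{s, t, w}

FIRST(<L>): from <L>::=s we get {s}; from <L>::=w we get {w}; from <L>::=w q we get {w}. So FIRST(<L>) = {s, w}.
FIRST(<S>): from <S>::=<L> <H> we get {s, w}; from <S>::=<H> we get {s, t, w}; from <S>::=<C> v we get {s, t, w}; from <S>::=λ we get {λ}. So FIRST(<S>) = {λ, s, t, w}.
FIRST(<H>): from <H>::=<L> <L> we get {s, w}; from <H>::=<S> s v we get {s, t, w}. So FIRST(<H>) = {s, t, w}.
FIRST(<C>): from <C>::=<L> w v we get {s, w}; from <C>::=<H> v <H> we get {s, t, w}; from <C>::=t we get {t}. So FIRST(<C>) = {s, t, w}.
FIRST(<S> s): take FIRST of each symbol in turn, carrying on past any symbol whose FIRST contains λ; result {s, t, w}.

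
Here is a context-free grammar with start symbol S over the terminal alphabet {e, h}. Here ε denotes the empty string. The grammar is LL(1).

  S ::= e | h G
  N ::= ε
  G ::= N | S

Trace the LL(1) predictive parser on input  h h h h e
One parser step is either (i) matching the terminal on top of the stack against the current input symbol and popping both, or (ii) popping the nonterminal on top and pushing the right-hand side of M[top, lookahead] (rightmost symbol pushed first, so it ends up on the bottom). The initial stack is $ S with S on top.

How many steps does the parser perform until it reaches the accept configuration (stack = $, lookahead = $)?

14

step 1: stack=$ S  input=h h h h e $  — expand S ::= h G
step 2: stack=$ G h  input=h h h h e $  — match h
step 3: stack=$ G  input=h h h e $  — expand G ::= S
step 4: stack=$ S  input=h h h e $  — expand S ::= h G
step 5: stack=$ G h  input=h h h e $  — match h
step 6: stack=$ G  input=h h e $  — expand G ::= S
step 7: stack=$ S  input=h h e $  — expand S ::= h G
step 8: stack=$ G h  input=h h e $  — match h
step 9: stack=$ G  input=h e $  — expand G ::= S
step 10: stack=$ S  input=h e $  — expand S ::= h G
step 11: stack=$ G h  input=h e $  — match h
step 12: stack=$ G  input=e $  — expand G ::= S
step 13: stack=$ S  input=e $  — expand S ::= e
step 14: stack=$ e  input=e $  — match e
Accept reached after 14 steps.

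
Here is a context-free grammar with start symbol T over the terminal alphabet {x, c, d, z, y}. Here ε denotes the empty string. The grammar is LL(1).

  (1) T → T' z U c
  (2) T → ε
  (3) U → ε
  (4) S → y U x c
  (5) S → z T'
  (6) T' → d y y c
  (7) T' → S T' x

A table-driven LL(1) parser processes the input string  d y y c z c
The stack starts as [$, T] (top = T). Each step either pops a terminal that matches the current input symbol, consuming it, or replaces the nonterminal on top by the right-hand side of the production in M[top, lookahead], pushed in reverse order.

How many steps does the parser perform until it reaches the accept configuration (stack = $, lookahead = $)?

     Stack            Input          Action
  1  $ T              d y y c z c $  expand T → T' z U c
  2  $ c U z T'       d y y c z c $  expand T' → d y y c
  3  $ c U z c y y d  d y y c z c $  match d
  4  $ c U z c y y    y y c z c $    match y
  5  $ c U z c y      y c z c $      match y
  6  $ c U z c        c z c $        match c
  7  $ c U z          z c $          match z
  8  $ c U            c $            expand U → ε
  9  $ c              c $            match c
Accept reached after 9 steps.

9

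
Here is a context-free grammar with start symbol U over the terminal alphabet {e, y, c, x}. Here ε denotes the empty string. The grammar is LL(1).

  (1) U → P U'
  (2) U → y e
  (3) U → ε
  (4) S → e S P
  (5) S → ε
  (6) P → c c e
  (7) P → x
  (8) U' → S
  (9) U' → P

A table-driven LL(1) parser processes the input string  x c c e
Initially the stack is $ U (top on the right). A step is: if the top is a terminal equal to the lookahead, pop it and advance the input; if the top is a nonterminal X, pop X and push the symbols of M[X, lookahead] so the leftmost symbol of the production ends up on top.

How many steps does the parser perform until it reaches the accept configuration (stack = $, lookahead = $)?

8

     Stack    Input      Action
  1  $ U      x c c e $  expand U → P U'
  2  $ U' P   x c c e $  expand P → x
  3  $ U' x   x c c e $  match x
  4  $ U'     c c e $    expand U' → P
  5  $ P      c c e $    expand P → c c e
  6  $ e c c  c c e $    match c
  7  $ e c    c e $      match c
  8  $ e      e $        match e
Accept reached after 8 steps.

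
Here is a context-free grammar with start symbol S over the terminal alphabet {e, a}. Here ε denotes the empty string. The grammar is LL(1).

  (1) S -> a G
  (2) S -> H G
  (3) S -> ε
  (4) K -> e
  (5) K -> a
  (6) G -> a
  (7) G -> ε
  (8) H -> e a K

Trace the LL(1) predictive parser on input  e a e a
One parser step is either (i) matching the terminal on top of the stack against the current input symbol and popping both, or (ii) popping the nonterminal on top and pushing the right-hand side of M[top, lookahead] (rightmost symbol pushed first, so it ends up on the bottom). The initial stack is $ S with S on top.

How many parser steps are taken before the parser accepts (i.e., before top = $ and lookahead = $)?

8

     Stack      Input      Action
  1  $ S        e a e a $  expand S -> H G
  2  $ G H      e a e a $  expand H -> e a K
  3  $ G K a e  e a e a $  match e
  4  $ G K a    a e a $    match a
  5  $ G K      e a $      expand K -> e
  6  $ G e      e a $      match e
  7  $ G        a $        expand G -> a
  8  $ a        a $        match a
Accept reached after 8 steps.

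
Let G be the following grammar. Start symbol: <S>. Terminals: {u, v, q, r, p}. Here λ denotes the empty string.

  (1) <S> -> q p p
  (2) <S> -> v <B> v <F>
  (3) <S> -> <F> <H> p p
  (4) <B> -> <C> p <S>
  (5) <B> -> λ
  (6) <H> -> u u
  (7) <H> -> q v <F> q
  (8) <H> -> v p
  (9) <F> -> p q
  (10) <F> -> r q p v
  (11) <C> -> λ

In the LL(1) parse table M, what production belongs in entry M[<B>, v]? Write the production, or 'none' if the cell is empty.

FIRST(<H>) = {q, u, v}
FIRST(<F>) = {p, r}
FIRST(<C>) = {λ}
FIRST(<S>) = {p, q, r, v}  (via <F> <H> p p)
FIRST(<B>) = {λ, p}  (via <C> p <S>)
FOLLOW(<S>) includes $ since <S> is the start symbol.
FOLLOW(<B>): in <S>->v <B> v <F>, <B> is followed by v <F> with FIRST {v}. Thus FOLLOW(<B>) = {v}.
For <B> -> <C> p <S>: FIRST(<C> p <S>) = {p}, so it goes in M[<B>, t] for t ∈ {p}.
For <B> -> λ: FIRST(λ) = {λ}, so it goes in M[<B>, t] for t ∈ {}; since λ ∈ FIRST, also for every t ∈ FOLLOW(<B>) = {v}.

<B> -> λ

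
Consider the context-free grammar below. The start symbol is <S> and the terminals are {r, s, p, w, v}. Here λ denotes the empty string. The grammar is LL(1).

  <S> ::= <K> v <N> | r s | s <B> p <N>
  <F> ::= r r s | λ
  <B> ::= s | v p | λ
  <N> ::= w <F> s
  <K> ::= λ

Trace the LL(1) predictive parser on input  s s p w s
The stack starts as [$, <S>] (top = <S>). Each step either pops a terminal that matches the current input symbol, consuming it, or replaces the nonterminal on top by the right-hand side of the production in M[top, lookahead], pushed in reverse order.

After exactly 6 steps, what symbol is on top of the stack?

w

     Stack          Input        Action
  1  $ <S>          s s p w s $  expand <S> ::= s <B> p <N>
  2  $ <N> p <B> s  s s p w s $  match s
  3  $ <N> p <B>    s p w s $    expand <B> ::= s
  4  $ <N> p s      s p w s $    match s
  5  $ <N> p        p w s $      match p
  6  $ <N>          w s $        expand <N> ::= w <F> s
Stack after step 6: $ s <F> w (top = w).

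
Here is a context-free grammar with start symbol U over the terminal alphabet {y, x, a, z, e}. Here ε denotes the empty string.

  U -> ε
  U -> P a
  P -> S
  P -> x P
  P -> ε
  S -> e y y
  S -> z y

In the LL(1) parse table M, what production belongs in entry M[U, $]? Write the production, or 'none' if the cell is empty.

FIRST(S) = {e, z}
FIRST(P) = {ε, e, x, z}  (via S)
FIRST(U) = {ε, a, e, x, z}  (via P a)
FOLLOW(U) includes $ since U is the start symbol.
FOLLOW(U): U appears on no right-hand side. Thus FOLLOW(U) = {$}.
For U -> ε: FIRST(ε) = {ε}, so it goes in M[U, t] for t ∈ {}; since ε ∈ FIRST, also for every t ∈ FOLLOW(U) = {$}.
For U -> P a: FIRST(P a) = {a, e, x, z}, so it goes in M[U, t] for t ∈ {a, e, x, z}.

U -> ε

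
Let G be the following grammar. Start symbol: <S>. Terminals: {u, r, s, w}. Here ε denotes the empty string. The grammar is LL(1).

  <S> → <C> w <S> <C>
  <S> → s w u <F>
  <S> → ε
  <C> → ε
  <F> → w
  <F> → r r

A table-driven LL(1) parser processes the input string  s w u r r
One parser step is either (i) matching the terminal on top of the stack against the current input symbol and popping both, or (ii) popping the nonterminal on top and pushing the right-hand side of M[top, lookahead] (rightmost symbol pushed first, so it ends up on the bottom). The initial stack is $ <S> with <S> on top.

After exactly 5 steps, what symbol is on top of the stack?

     Stack        Input        Action
  1  $ <S>        s w u r r $  expand <S> → s w u <F>
  2  $ <F> u w s  s w u r r $  match s
  3  $ <F> u w    w u r r $    match w
  4  $ <F> u      u r r $      match u
  5  $ <F>        r r $        expand <F> → r r
Stack after step 5: $ r r (top = r).

r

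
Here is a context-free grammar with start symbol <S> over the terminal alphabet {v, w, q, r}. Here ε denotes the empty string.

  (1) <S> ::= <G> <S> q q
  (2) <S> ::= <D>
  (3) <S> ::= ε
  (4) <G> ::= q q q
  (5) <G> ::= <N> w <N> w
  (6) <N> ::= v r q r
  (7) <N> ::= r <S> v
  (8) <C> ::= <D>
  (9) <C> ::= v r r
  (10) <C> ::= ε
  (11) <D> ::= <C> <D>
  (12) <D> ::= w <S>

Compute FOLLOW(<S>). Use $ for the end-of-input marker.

FIRST(<N>): from <N>::=v r q r we get {v}; from <N>::=r <S> v we get {r}. So FIRST(<N>) = {r, v}.
FIRST(<G>): from <G>::=q q q we get {q}; from <G>::=<N> w <N> w we get {r, v}. So FIRST(<G>) = {q, r, v}.
FIRST(<S>): from <S>::=<G> <S> q q we get {q, r, v}; from <S>::=<D> we get {v, w}; from <S>::=ε we get {ε}. So FIRST(<S>) = {ε, q, r, v, w}.
FIRST(<C>): from <C>::=<D> we get {v, w}; from <C>::=v r r we get {v}; from <C>::=ε we get {ε}. So FIRST(<C>) = {ε, v, w}.
FIRST(<D>): from <D>::=<C> <D> we get {v, w}; from <D>::=w <S> we get {w}. So FIRST(<D>) = {v, w}.
FOLLOW(<S>) includes $ since <S> is the start symbol.
FOLLOW(<G>): in <S>::=<G> <S> q q, <G> is followed by <S> q q with FIRST {q, r, v, w}. Thus FOLLOW(<G>) = {q, r, v, w}.
FOLLOW(<N>): in <G>::=<N> w <N> w (occurrence 1), <N> is followed by w <N> w with FIRST {w}; in <G>::=<N> w <N> w (occurrence 2), <N> is followed by w with FIRST {w}. Thus FOLLOW(<N>) = {w}.
FOLLOW(<C>): in <D>::=<C> <D>, <C> is followed by <D> with FIRST {v, w}. Thus FOLLOW(<C>) = {v, w}.
FOLLOW(<S>): in <S>::=<G> <S> q q, <S> is followed by q q with FIRST {q}; in <N>::=r <S> v, <S> is followed by v with FIRST {v}; in <D>::=w <S>, the suffix after <S> is empty, so FOLLOW(<S>) ⊇ FOLLOW(<D>) = {$, q, v, w}. Thus FOLLOW(<S>) = {$, q, v, w}.
FOLLOW(<D>): in <S>::=<D>, the suffix after <D> is empty, so FOLLOW(<D>) ⊇ FOLLOW(<S>) = {$, q, v, w}; in <C>::=<D>, the suffix after <D> is empty, so FOLLOW(<D>) ⊇ FOLLOW(<C>) = {v, w}; in <D>::=<C> <D>, the suffix after <D> is empty (adds nothing new). Thus FOLLOW(<D>) = {$, q, v, w}.

{$, q, v, w}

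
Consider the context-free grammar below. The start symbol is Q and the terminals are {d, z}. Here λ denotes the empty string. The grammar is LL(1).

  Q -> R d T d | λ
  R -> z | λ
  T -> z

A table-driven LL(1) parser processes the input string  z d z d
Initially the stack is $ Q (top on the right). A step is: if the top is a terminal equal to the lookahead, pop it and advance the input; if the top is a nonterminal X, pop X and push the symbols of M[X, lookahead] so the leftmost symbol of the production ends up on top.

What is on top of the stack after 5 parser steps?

step 1: stack=$ Q  input=z d z d $  — expand Q -> R d T d
step 2: stack=$ d T d R  input=z d z d $  — expand R -> z
step 3: stack=$ d T d z  input=z d z d $  — match z
step 4: stack=$ d T d  input=d z d $  — match d
step 5: stack=$ d T  input=z d $  — expand T -> z
Stack after step 5: $ d z (top = z).

z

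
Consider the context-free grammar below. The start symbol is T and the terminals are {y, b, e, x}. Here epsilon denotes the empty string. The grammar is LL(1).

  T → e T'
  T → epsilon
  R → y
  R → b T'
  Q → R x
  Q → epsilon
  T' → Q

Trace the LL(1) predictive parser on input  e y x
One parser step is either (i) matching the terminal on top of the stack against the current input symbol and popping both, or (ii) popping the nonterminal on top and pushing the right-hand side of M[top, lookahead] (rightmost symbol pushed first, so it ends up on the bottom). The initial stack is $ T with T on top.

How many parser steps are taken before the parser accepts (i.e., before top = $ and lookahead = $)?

     Stack   Input    Action
  1  $ T     e y x $  expand T → e T'
  2  $ T' e  e y x $  match e
  3  $ T'    y x $    expand T' → Q
  4  $ Q     y x $    expand Q → R x
  5  $ x R   y x $    expand R → y
  6  $ x y   y x $    match y
  7  $ x     x $      match x
Accept reached after 7 steps.

7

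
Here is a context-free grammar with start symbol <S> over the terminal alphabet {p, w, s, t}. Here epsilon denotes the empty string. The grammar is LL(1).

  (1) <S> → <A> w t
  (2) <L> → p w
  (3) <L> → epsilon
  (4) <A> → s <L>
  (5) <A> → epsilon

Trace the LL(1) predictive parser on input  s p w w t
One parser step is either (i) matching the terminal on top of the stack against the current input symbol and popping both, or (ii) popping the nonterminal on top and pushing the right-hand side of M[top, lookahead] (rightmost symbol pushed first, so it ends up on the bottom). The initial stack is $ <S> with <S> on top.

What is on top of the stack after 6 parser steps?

w

     Stack        Input        Action
  1  $ <S>        s p w w t $  expand <S> → <A> w t
  2  $ t w <A>    s p w w t $  expand <A> → s <L>
  3  $ t w <L> s  s p w w t $  match s
  4  $ t w <L>    p w w t $    expand <L> → p w
  5  $ t w w p    p w w t $    match p
  6  $ t w w      w w t $      match w
Stack after step 6: $ t w (top = w).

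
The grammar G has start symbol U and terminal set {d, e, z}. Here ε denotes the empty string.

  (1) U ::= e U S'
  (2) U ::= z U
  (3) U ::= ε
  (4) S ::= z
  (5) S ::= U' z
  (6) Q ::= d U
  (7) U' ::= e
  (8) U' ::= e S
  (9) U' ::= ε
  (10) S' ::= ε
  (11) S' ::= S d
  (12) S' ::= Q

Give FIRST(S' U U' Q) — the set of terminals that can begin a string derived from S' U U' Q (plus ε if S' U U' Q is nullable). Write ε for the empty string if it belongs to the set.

FIRST(U): from U::=e U S' we get {e}; from U::=z U we get {z}; from U::=ε we get {ε}. So FIRST(U) = {ε, e, z}.
FIRST(Q): from Q::=d U we get {d}. So FIRST(Q) = {d}.
FIRST(U'): from U'::=e we get {e}; from U'::=e S we get {e}; from U'::=ε we get {ε}. So FIRST(U') = {ε, e}.
FIRST(S): from S::=z we get {z}; from S::=U' z we get {e, z}. So FIRST(S) = {e, z}.
FIRST(S'): from S'::=ε we get {ε}; from S'::=S d we get {e, z}; from S'::=Q we get {d}. So FIRST(S') = {ε, d, e, z}.
FIRST(S' U U' Q): take FIRST of each symbol in turn, carrying on past any symbol whose FIRST contains ε; result {d, e, z}.

{d, e, z}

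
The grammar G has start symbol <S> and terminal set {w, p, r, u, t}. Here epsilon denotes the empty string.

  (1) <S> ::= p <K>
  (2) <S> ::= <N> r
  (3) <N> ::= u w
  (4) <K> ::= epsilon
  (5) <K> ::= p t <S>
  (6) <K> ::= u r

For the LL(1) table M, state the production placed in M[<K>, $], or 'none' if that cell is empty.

<K> ::= epsilon

FIRST(<N>): from <N>::=u w we get {u}. So FIRST(<N>) = {u}.
FIRST(<K>): from <K>::=epsilon we get {epsilon}; from <K>::=p t <S> we get {p}; from <K>::=u r we get {u}. So FIRST(<K>) = {epsilon, p, u}.
FIRST(<S>): from <S>::=p <K> we get {p}; from <S>::=<N> r we get {u}. So FIRST(<S>) = {p, u}.
FOLLOW(<S>) includes $ since <S> is the start symbol.
FOLLOW(<S>): in <K>::=p t <S>, the suffix after <S> is empty, so FOLLOW(<S>) ⊇ FOLLOW(<K>) = {$}. Thus FOLLOW(<S>) = {$}.
FOLLOW(<K>): in <S>::=p <K>, the suffix after <K> is empty, so FOLLOW(<K>) ⊇ FOLLOW(<S>) = {$}. Thus FOLLOW(<K>) = {$}.
For <K> ::= epsilon: FIRST(epsilon) = {epsilon}, so it goes in M[<K>, t] for t ∈ {}; since epsilon ∈ FIRST, also for every t ∈ FOLLOW(<K>) = {$}.
For <K> ::= p t <S>: FIRST(p t <S>) = {p}, so it goes in M[<K>, t] for t ∈ {p}.
For <K> ::= u r: FIRST(u r) = {u}, so it goes in M[<K>, t] for t ∈ {u}.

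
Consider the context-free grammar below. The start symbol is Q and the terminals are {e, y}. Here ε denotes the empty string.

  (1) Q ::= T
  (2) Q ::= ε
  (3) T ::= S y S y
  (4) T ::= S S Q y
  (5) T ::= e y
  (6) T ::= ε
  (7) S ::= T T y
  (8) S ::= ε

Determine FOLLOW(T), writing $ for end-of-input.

{$, e, y}

FIRST(Q) = {ε, e, y}  (via T)
FIRST(T) = {ε, e, y}  (via S y S y, S S Q y)
FIRST(S) = {ε, e, y}  (via T T y)
FOLLOW(Q) includes $ since Q is the start symbol.
FOLLOW(Q): in T::=S S Q y, Q is followed by y with FIRST {y}. Thus FOLLOW(Q) = {$, y}.
FOLLOW(T): in Q::=T, the suffix after T is empty, so FOLLOW(T) ⊇ FOLLOW(Q) = {$, y}; in S::=T T y (occurrence 1), T is followed by T y with FIRST {e, y}; in S::=T T y (occurrence 2), T is followed by y with FIRST {y}. Thus FOLLOW(T) = {$, e, y}.
FOLLOW(S): in T::=S y S y (occurrence 1), S is followed by y S y with FIRST {y}; in T::=S y S y (occurrence 2), S is followed by y with FIRST {y}; in T::=S S Q y (occurrence 1), S is followed by S Q y with FIRST {e, y}; in T::=S S Q y (occurrence 2), S is followed by Q y with FIRST {e, y}. Thus FOLLOW(S) = {e, y}.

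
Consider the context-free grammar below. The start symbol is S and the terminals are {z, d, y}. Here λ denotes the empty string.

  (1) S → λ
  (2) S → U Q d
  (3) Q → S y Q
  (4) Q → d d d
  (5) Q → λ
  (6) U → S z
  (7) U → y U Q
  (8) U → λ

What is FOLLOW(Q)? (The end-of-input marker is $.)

{d, y, z}

FIRST(S): from S→λ we get {λ}; from S→U Q d we get {d, y, z}. So FIRST(S) = {λ, d, y, z}.
FIRST(Q): from Q→S y Q we get {d, y, z}; from Q→d d d we get {d}; from Q→λ we get {λ}. So FIRST(Q) = {λ, d, y, z}.
FIRST(U): from U→S z we get {d, y, z}; from U→y U Q we get {y}; from U→λ we get {λ}. So FIRST(U) = {λ, d, y, z}.
FOLLOW(S) includes $ since S is the start symbol.
FOLLOW(S): in Q→S y Q, S is followed by y Q with FIRST {y}; in U→S z, S is followed by z with FIRST {z}. Thus FOLLOW(S) = {$, y, z}.
FOLLOW(U): in S→U Q d, U is followed by Q d with FIRST {d, y, z}; in U→y U Q, U is followed by Q with FIRST {λ, d, y, z}; in U→y U Q, the suffix after U is nullable (adds nothing new). Thus FOLLOW(U) = {d, y, z}.
FOLLOW(Q): in S→U Q d, Q is followed by d with FIRST {d}; in Q→S y Q, the suffix after Q is empty (adds nothing new); in U→y U Q, the suffix after Q is empty, so FOLLOW(Q) ⊇ FOLLOW(U) = {d, y, z}. Thus FOLLOW(Q) = {d, y, z}.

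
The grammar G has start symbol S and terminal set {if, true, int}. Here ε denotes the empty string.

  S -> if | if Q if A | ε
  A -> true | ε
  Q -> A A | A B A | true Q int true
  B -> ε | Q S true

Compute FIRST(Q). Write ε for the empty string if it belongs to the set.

FIRST(S): from S->if we get {if}; from S->if Q if A we get {if}; from S->ε we get {ε}. So FIRST(S) = {ε, if}.
FIRST(A): from A->true we get {true}; from A->ε we get {ε}. So FIRST(A) = {ε, true}.
FIRST(Q): from Q->A A we get {ε, true}; from Q->A B A we get {ε, if, true}; from Q->true Q int true we get {true}. So FIRST(Q) = {ε, if, true}.
FIRST(B): from B->ε we get {ε}; from B->Q S true we get {if, true}. So FIRST(B) = {ε, if, true}.

{ε, if, true}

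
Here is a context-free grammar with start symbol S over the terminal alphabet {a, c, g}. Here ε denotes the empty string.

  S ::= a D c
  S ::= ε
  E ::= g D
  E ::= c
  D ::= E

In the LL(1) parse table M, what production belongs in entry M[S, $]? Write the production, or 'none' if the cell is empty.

FIRST(S) = {ε, a}
FIRST(E) = {c, g}
FIRST(D) = {c, g}  (via E)
FOLLOW(S) includes $ since S is the start symbol.
FOLLOW(S): S appears on no right-hand side. Thus FOLLOW(S) = {$}.
For S ::= a D c: FIRST(a D c) = {a}, so it goes in M[S, t] for t ∈ {a}.
For S ::= ε: FIRST(ε) = {ε}, so it goes in M[S, t] for t ∈ {}; since ε ∈ FIRST, also for every t ∈ FOLLOW(S) = {$}.

S ::= ε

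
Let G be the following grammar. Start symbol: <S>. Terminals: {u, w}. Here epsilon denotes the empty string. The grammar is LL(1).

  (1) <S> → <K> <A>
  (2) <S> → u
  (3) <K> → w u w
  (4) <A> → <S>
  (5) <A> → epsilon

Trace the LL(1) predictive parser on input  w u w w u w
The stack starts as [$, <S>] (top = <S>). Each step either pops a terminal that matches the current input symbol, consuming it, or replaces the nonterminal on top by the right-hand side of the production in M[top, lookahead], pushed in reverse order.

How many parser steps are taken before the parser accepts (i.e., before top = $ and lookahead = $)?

step 1: stack=$ <S>  input=w u w w u w $  — expand <S> → <K> <A>
step 2: stack=$ <A> <K>  input=w u w w u w $  — expand <K> → w u w
step 3: stack=$ <A> w u w  input=w u w w u w $  — match w
step 4: stack=$ <A> w u  input=u w w u w $  — match u
step 5: stack=$ <A> w  input=w w u w $  — match w
step 6: stack=$ <A>  input=w u w $  — expand <A> → <S>
step 7: stack=$ <S>  input=w u w $  — expand <S> → <K> <A>
step 8: stack=$ <A> <K>  input=w u w $  — expand <K> → w u w
step 9: stack=$ <A> w u w  input=w u w $  — match w
step 10: stack=$ <A> w u  input=u w $  — match u
step 11: stack=$ <A> w  input=w $  — match w
step 12: stack=$ <A>  input=$  — expand <A> → epsilon
Accept reached after 12 steps.

12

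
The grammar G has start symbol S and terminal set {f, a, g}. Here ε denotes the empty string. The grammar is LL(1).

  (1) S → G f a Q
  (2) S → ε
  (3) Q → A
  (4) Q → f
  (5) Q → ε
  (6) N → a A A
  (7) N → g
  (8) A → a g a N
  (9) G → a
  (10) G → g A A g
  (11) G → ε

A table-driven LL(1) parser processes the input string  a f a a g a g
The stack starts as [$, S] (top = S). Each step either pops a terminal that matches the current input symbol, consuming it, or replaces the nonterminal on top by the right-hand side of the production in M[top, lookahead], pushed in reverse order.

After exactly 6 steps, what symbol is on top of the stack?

     Stack      Input            Action
  1  $ S        a f a a g a g $  expand S → G f a Q
  2  $ Q a f G  a f a a g a g $  expand G → a
  3  $ Q a f a  a f a a g a g $  match a
  4  $ Q a f    f a a g a g $    match f
  5  $ Q a      a a g a g $      match a
  6  $ Q        a g a g $        expand Q → A
Stack after step 6: $ A (top = A).

A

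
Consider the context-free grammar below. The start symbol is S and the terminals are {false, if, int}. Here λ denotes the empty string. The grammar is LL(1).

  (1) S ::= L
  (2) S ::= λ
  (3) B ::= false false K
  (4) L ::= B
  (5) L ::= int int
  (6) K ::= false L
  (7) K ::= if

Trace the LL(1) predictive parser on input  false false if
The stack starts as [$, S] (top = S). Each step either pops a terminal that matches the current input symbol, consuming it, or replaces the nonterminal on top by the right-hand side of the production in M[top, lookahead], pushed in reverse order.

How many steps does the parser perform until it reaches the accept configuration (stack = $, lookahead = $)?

7

     Stack            Input             Action
  1  $ S              false false if $  expand S ::= L
  2  $ L              false false if $  expand L ::= B
  3  $ B              false false if $  expand B ::= false false K
  4  $ K false false  false false if $  match false
  5  $ K false        false if $        match false
  6  $ K              if $              expand K ::= if
  7  $ if             if $              match if
Accept reached after 7 steps.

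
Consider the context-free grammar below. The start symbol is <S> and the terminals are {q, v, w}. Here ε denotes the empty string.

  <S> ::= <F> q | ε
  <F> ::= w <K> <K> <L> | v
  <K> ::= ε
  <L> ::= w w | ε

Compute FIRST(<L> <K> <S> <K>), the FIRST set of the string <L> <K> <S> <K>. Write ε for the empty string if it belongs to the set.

{ε, v, w}

FIRST(<F>) = {v, w}
FIRST(<K>) = {ε}
FIRST(<L>) = {ε, w}
FIRST(<S>) = {ε, v, w}  (via <F> q)
FIRST(<L> <K> <S> <K>): take FIRST of each symbol in turn, carrying on past any symbol whose FIRST contains ε; result {ε, v, w}.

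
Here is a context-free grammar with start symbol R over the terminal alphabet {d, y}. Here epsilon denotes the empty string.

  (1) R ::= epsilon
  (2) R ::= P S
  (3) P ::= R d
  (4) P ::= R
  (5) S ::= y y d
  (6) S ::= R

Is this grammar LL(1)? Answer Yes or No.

No

FIRST(R) = {epsilon, d, y}
FIRST(P) = {epsilon, d, y}
FIRST(S) = {epsilon, d, y}
FOLLOW(R) = {$, d, y}
FOLLOW(P) = {$, d, y}
FOLLOW(S) = {$, d, y}
Cell M[P, d] receives both P ::= R d and P ::= R — the grammar is not LL(1).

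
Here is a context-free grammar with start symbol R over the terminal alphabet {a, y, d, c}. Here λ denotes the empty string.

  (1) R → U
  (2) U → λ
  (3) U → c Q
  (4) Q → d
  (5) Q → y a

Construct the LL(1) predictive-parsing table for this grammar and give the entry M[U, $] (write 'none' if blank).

U → λ

FIRST(U) = {λ, c}
FIRST(Q) = {d, y}
FIRST(R) = {λ, c}  (via U)
FOLLOW(R) includes $ since R is the start symbol.
FOLLOW(R): R appears on no right-hand side. Thus FOLLOW(R) = {$}.
FOLLOW(U): in R→U, the suffix after U is empty, so FOLLOW(U) ⊇ FOLLOW(R) = {$}. Thus FOLLOW(U) = {$}.
For U → λ: FIRST(λ) = {λ}, so it goes in M[U, t] for t ∈ {}; since λ ∈ FIRST, also for every t ∈ FOLLOW(U) = {$}.
For U → c Q: FIRST(c Q) = {c}, so it goes in M[U, t] for t ∈ {c}.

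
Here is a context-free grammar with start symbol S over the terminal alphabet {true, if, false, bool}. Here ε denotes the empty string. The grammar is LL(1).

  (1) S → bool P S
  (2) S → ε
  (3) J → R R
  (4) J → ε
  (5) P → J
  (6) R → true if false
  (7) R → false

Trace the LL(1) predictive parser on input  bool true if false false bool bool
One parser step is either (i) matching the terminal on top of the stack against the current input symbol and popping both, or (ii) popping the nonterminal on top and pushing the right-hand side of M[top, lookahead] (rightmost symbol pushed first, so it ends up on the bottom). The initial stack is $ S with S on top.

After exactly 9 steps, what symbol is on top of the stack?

false

step 1: stack=$ S  input=bool true if false false bool bool $  — expand S → bool P S
step 2: stack=$ S P bool  input=bool true if false false bool bool $  — match bool
step 3: stack=$ S P  input=true if false false bool bool $  — expand P → J
step 4: stack=$ S J  input=true if false false bool bool $  — expand J → R R
step 5: stack=$ S R R  input=true if false false bool bool $  — expand R → true if false
step 6: stack=$ S R false if true  input=true if false false bool bool $  — match true
step 7: stack=$ S R false if  input=if false false bool bool $  — match if
step 8: stack=$ S R false  input=false false bool bool $  — match false
step 9: stack=$ S R  input=false bool bool $  — expand R → false
Stack after step 9: $ S false (top = false).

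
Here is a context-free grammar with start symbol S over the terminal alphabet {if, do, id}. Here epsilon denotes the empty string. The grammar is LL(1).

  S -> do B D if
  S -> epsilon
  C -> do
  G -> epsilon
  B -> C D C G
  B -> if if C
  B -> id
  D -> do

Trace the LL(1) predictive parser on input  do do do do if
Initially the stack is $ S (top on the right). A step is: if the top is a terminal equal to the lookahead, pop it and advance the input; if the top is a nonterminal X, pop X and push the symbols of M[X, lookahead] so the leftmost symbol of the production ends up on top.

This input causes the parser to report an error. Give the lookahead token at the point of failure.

      Stack            Input             Action
   1  $ S              do do do do if $  expand S -> do B D if
   2  $ if D B do      do do do do if $  match do
   3  $ if D B         do do do if $     expand B -> C D C G
   4  $ if D G C D C   do do do if $     expand C -> do
   5  $ if D G C D do  do do do if $     match do
   6  $ if D G C D     do do if $        expand D -> do
   7  $ if D G C do    do do if $        match do
   8  $ if D G C       do if $           expand C -> do
   9  $ if D G do      do if $           match do
  10  $ if D G         if $              error: M[G, if] is empty

if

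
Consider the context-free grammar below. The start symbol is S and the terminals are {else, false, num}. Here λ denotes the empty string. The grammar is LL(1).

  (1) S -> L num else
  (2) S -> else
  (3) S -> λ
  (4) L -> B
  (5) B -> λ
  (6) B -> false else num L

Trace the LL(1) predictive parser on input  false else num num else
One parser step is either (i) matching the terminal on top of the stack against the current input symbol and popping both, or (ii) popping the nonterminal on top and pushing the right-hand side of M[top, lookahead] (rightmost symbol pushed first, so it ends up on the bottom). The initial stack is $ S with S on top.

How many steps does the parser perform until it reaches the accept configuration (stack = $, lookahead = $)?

      Stack                        Input                      Action
   1  $ S                          false else num num else $  expand S -> L num else
   2  $ else num L                 false else num num else $  expand L -> B
   3  $ else num B                 false else num num else $  expand B -> false else num L
   4  $ else num L num else false  false else num num else $  match false
   5  $ else num L num else        else num num else $        match else
   6  $ else num L num             num num else $             match num
   7  $ else num L                 num else $                 expand L -> B
   8  $ else num B                 num else $                 expand B -> λ
   9  $ else num                   num else $                 match num
  10  $ else                       else $                     match else
Accept reached after 10 steps.

10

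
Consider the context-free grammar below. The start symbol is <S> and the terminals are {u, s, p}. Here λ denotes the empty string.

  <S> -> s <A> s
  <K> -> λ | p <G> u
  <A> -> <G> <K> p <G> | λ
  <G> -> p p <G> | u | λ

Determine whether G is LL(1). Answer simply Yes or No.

FIRST(<S>) = {s}
FIRST(<K>) = {λ, p}
FIRST(<A>) = {λ, p, u}
FIRST(<G>) = {λ, p, u}
FOLLOW(<S>) = {$}
FOLLOW(<K>) = {p}
FOLLOW(<A>) = {s}
FOLLOW(<G>) = {p, s, u}
Cell M[<G>, p] receives both <G> -> p p <G> and <G> -> λ — the grammar is not LL(1).

No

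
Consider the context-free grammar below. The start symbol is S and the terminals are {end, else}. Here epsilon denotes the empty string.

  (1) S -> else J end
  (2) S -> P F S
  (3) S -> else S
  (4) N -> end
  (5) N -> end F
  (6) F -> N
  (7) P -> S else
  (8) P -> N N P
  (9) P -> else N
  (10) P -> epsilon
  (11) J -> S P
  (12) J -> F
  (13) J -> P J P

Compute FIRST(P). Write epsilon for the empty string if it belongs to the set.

FIRST(N) = {end}
FIRST(F) = {end}  (via N)
FIRST(S) = {else, end}  (via P F S)
FIRST(P) = {epsilon, else, end}  (via S else, N N P)
FIRST(J) = {else, end}  (via S P, F, P J P)

{epsilon, else, end}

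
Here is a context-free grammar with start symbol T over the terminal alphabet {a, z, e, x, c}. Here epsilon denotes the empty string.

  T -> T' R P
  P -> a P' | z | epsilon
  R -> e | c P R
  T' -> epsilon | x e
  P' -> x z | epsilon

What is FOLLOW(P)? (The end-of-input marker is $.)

FIRST(P): from P->a P' we get {a}; from P->z we get {z}; from P->epsilon we get {epsilon}. So FIRST(P) = {epsilon, a, z}.
FIRST(R): from R->e we get {e}; from R->c P R we get {c}. So FIRST(R) = {c, e}.
FIRST(T'): from T'->epsilon we get {epsilon}; from T'->x e we get {x}. So FIRST(T') = {epsilon, x}.
FIRST(P'): from P'->x z we get {x}; from P'->epsilon we get {epsilon}. So FIRST(P') = {epsilon, x}.
FIRST(T): from T->T' R P we get {c, e, x}. So FIRST(T) = {c, e, x}.
FOLLOW(T) includes $ since T is the start symbol.
FOLLOW(T): T appears on no right-hand side. Thus FOLLOW(T) = {$}.
FOLLOW(P): in T->T' R P, the suffix after P is empty, so FOLLOW(P) ⊇ FOLLOW(T) = {$}; in R->c P R, P is followed by R with FIRST {c, e}. Thus FOLLOW(P) = {$, c, e}.
FOLLOW(R): in T->T' R P, R is followed by P with FIRST {epsilon, a, z}; in T->T' R P, the suffix after R is nullable, so FOLLOW(R) ⊇ FOLLOW(T) = {$}; in R->c P R, the suffix after R is empty (adds nothing new). Thus FOLLOW(R) = {$, a, z}.
FOLLOW(T'): in T->T' R P, T' is followed by R P with FIRST {c, e}. Thus FOLLOW(T') = {c, e}.
FOLLOW(P'): in P->a P', the suffix after P' is empty, so FOLLOW(P') ⊇ FOLLOW(P) = {$, c, e}. Thus FOLLOW(P') = {$, c, e}.

{$, c, e}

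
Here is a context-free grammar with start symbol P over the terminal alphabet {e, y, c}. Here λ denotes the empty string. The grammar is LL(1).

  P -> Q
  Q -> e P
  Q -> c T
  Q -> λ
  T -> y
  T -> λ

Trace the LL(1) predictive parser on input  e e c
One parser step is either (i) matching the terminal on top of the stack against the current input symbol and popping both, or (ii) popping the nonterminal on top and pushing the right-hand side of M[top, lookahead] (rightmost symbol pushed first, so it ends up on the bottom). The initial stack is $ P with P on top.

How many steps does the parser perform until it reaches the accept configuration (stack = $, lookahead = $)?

step 1: stack=$ P  input=e e c $  — expand P -> Q
step 2: stack=$ Q  input=e e c $  — expand Q -> e P
step 3: stack=$ P e  input=e e c $  — match e
step 4: stack=$ P  input=e c $  — expand P -> Q
step 5: stack=$ Q  input=e c $  — expand Q -> e P
step 6: stack=$ P e  input=e c $  — match e
step 7: stack=$ P  input=c $  — expand P -> Q
step 8: stack=$ Q  input=c $  — expand Q -> c T
step 9: stack=$ T c  input=c $  — match c
step 10: stack=$ T  input=$  — expand T -> λ
Accept reached after 10 steps.

10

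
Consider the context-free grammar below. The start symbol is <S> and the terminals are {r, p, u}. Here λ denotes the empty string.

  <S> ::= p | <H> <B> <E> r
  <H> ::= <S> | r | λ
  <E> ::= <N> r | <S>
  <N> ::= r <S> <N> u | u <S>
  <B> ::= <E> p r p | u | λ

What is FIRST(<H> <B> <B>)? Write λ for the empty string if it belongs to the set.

{λ, p, r, u}

FIRST(<N>): from <N>::=r <S> <N> u we get {r}; from <N>::=u <S> we get {u}. So FIRST(<N>) = {r, u}.
FIRST(<S>): from <S>::=p we get {p}; from <S>::=<H> <B> <E> r we get {p, r, u}. So FIRST(<S>) = {p, r, u}.
FIRST(<H>): from <H>::=<S> we get {p, r, u}; from <H>::=r we get {r}; from <H>::=λ we get {λ}. So FIRST(<H>) = {λ, p, r, u}.
FIRST(<E>): from <E>::=<N> r we get {r, u}; from <E>::=<S> we get {p, r, u}. So FIRST(<E>) = {p, r, u}.
FIRST(<B>): from <B>::=<E> p r p we get {p, r, u}; from <B>::=u we get {u}; from <B>::=λ we get {λ}. So FIRST(<B>) = {λ, p, r, u}.
FIRST(<H> <B> <B>): take FIRST of each symbol in turn, carrying on past any symbol whose FIRST contains λ; result {λ, p, r, u}.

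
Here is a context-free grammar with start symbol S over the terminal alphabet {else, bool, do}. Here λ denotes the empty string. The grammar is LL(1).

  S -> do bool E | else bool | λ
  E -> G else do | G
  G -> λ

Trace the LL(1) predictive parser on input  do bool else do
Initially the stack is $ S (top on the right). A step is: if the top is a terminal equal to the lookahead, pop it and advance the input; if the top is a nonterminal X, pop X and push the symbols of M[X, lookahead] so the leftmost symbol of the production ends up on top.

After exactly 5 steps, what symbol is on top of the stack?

else

step 1: stack=$ S  input=do bool else do $  — expand S -> do bool E
step 2: stack=$ E bool do  input=do bool else do $  — match do
step 3: stack=$ E bool  input=bool else do $  — match bool
step 4: stack=$ E  input=else do $  — expand E -> G else do
step 5: stack=$ do else G  input=else do $  — expand G -> λ
Stack after step 5: $ do else (top = else).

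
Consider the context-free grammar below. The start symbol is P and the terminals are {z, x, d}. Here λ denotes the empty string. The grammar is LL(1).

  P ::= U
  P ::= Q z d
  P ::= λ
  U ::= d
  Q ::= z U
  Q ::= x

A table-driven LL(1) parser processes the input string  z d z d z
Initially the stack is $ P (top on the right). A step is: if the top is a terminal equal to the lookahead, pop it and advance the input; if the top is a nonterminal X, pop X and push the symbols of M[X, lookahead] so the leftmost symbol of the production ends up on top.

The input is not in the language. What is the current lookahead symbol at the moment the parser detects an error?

z

step 1: stack=$ P  input=z d z d z $  — expand P ::= Q z d
step 2: stack=$ d z Q  input=z d z d z $  — expand Q ::= z U
step 3: stack=$ d z U z  input=z d z d z $  — match z
step 4: stack=$ d z U  input=d z d z $  — expand U ::= d
step 5: stack=$ d z d  input=d z d z $  — match d
step 6: stack=$ d z  input=z d z $  — match z
step 7: stack=$ d  input=d z $  — match d
step 8: stack=$  input=z $  — error: stack empty but input remains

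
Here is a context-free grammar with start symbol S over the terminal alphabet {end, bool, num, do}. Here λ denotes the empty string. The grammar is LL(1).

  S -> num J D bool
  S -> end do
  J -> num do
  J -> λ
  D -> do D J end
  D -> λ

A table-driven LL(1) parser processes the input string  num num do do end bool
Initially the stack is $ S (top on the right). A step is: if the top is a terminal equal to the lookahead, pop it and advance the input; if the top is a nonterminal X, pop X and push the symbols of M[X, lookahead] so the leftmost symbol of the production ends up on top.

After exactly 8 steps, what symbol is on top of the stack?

step 1: stack=$ S  input=num num do do end bool $  — expand S -> num J D bool
step 2: stack=$ bool D J num  input=num num do do end bool $  — match num
step 3: stack=$ bool D J  input=num do do end bool $  — expand J -> num do
step 4: stack=$ bool D do num  input=num do do end bool $  — match num
step 5: stack=$ bool D do  input=do do end bool $  — match do
step 6: stack=$ bool D  input=do end bool $  — expand D -> do D J end
step 7: stack=$ bool end J D do  input=do end bool $  — match do
step 8: stack=$ bool end J D  input=end bool $  — expand D -> λ
Stack after step 8: $ bool end J (top = J).

J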